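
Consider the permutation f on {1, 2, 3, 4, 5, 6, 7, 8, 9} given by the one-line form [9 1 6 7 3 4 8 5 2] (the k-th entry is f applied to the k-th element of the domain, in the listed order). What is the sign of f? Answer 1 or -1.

-1

In disjoint-cycle form the cycle lengths are 6, 3.
A cycle of length ℓ contributes ℓ−1 transpositions, so f is a product of 5 + 2 = 7 transpositions — odd.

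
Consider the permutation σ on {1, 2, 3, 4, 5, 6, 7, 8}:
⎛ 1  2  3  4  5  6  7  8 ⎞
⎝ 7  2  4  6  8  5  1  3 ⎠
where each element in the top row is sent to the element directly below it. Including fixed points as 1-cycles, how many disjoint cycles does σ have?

3

The cycle decomposition is (1, 7)(2)(3, 4, 6, 5, 8), which has 3 cycles (counting 1-cycles).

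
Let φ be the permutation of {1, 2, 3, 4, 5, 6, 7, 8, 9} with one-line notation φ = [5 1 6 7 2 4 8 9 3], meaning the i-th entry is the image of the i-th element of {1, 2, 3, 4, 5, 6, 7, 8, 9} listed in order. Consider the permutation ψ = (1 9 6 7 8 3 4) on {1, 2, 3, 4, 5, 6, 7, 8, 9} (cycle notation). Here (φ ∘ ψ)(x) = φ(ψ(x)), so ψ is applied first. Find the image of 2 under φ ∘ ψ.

1

First apply ψ: ψ(2) = 2, then φ(2) = 1. Thus (φ ∘ ψ)(2) = 1.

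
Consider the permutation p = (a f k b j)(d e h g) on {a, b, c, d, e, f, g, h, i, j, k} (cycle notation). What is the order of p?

20

The disjoint cycles have lengths 5, 4, 1, 1.
The order is lcm(5, 4) = 20.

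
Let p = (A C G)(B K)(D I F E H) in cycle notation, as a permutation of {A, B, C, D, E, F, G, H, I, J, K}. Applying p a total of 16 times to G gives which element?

A

G lies in the 3-cycle (A C G).
On a 3-cycle, p^3 is the identity, so p^16 = p^1 there (16 ≡ 1 mod 3).
Stepping 1 place around the cycle: G → A.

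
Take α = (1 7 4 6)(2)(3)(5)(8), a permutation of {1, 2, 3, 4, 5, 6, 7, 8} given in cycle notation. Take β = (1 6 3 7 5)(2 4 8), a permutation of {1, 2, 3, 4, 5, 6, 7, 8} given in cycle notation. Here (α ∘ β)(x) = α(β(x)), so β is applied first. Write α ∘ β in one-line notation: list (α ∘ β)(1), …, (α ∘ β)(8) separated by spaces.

1 6 4 8 7 3 5 2

Chase each element through β then α: 1 → 6 → 1; 2 → 4 → 6; 3 → 7 → 4; 4 → 8 → 8; 5 → 1 → 7; 6 → 3 → 3; 7 → 5 → 5; 8 → 2 → 2.
Collecting the images, α ∘ β = [1 6 4 8 7 3 5 2].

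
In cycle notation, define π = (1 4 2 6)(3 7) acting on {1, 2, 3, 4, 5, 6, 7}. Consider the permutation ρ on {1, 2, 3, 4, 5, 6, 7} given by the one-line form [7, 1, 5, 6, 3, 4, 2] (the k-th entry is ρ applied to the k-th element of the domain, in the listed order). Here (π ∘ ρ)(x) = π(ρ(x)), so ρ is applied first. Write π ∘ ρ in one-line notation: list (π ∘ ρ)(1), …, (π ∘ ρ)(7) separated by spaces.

3 4 5 1 7 2 6

(π ∘ ρ)(x) = π(ρ(x)). Computing each image: π(ρ(1)) = π(7) = 3, π(ρ(2)) = π(1) = 4, π(ρ(3)) = π(5) = 5, π(ρ(4)) = π(6) = 1, π(ρ(5)) = π(3) = 7, π(ρ(6)) = π(4) = 2, π(ρ(7)) = π(2) = 6.
Hence π ∘ ρ = [3 4 5 1 7 2 6].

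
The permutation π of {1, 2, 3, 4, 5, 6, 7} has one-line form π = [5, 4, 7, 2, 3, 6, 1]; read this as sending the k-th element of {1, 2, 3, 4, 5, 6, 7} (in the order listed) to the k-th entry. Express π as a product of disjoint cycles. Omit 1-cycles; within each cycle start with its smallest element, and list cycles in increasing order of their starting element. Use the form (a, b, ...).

Start at 1 and follow images: 1 → 5 → 3 → 7 → 1, giving the cycle (1, 5, 3, 7).
Continuing from each remaining unvisited element yields (1, 5, 3, 7)(2, 4).

(1, 5, 3, 7)(2, 4)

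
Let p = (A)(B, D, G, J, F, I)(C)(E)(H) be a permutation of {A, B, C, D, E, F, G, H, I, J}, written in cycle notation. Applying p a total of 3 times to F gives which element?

F lies in the 6-cycle (B, D, G, J, F, I).
Stepping 3 places around the cycle: F → I → B → D.

D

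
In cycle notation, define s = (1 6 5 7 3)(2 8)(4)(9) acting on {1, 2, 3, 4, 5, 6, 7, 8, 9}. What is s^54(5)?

6

5 lies in the 5-cycle (1 6 5 7 3).
Powers repeat with period 5 on this cycle, and 54 mod 5 = 4, so s^54(5) = s^4(5).
Stepping 4 places around the cycle: 5 → 7 → 3 → 1 → 6.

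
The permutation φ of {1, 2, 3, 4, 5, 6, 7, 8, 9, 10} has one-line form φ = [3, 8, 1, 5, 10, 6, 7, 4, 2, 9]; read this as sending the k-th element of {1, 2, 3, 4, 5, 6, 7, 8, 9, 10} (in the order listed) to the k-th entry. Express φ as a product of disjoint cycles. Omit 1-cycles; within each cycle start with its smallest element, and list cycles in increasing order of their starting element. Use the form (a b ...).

Start at 1 and follow images: 1 → 3 → 1, giving the cycle (1 3).
Continuing from each remaining unvisited element yields (1 3)(2 8 4 5 10 9).

(1 3)(2 8 4 5 10 9)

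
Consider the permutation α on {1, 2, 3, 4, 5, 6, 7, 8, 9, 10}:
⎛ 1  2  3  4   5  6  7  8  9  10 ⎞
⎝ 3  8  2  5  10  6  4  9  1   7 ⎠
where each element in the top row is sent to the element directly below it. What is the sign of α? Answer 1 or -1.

-1

In disjoint-cycle form the cycle lengths are 5, 4, 1.
A cycle is odd iff its length is even; α has 1 even-length cycle, so sgn(α) = (−1)^1 and α is odd.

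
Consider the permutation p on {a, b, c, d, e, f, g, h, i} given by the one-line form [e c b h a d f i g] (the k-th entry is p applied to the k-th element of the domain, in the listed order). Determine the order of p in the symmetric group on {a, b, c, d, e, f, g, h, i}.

10

Decomposing into disjoint cycles gives cycle lengths 5, 2, 2.
The order is lcm(5, 2, 2) = 10.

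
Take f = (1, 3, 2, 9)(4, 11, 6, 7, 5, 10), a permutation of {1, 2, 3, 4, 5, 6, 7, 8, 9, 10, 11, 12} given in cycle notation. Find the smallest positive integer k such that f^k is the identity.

12

The disjoint cycles have lengths 6, 4, 1, 1.
The order of f is the least common multiple of its cycle lengths: lcm(6, 4) = 12.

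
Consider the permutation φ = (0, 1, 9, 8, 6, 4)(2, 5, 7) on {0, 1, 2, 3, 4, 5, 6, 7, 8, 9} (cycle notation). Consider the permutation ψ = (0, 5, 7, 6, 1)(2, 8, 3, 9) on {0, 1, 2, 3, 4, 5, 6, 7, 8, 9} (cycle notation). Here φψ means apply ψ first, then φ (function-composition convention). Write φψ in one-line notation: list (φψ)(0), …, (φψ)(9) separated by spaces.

7 1 6 8 0 2 9 4 3 5

For each element, apply ψ then φ: 0 → 5 → 7; 1 → 0 → 1; 2 → 8 → 6; 3 → 9 → 8; 4 → 4 → 0; 5 → 7 → 2; 6 → 1 → 9; 7 → 6 → 4; 8 → 3 → 3; 9 → 2 → 5.
Collecting the images, φψ = [7 1 6 8 0 2 9 4 3 5].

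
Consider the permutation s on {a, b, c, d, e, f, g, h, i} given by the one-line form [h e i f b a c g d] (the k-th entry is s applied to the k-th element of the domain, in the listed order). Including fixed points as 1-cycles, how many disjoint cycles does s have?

2

The cycle decomposition is (a h g c i d f)(b e), which has 2 cycles (counting 1-cycles).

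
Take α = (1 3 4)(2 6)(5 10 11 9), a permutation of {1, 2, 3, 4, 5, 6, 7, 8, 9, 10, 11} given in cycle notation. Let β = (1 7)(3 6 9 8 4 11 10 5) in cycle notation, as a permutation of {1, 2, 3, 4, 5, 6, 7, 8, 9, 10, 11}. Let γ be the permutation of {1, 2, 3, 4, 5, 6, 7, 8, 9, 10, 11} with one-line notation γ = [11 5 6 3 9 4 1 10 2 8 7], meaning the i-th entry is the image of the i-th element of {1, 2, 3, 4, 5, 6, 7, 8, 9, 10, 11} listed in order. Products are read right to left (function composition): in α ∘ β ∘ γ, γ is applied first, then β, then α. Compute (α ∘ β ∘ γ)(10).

1

Chase 10: γ(10) = 8; β(8) = 4; α(4) = 1. Hence (α ∘ β ∘ γ)(10) = 1.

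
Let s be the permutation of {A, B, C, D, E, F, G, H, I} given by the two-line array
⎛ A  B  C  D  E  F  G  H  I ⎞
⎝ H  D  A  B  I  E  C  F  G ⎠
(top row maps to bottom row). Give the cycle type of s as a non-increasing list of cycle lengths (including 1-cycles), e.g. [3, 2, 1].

The disjoint cycles are (A H F E I G C)(B D), with lengths 7, 2 in non-increasing order.

[7, 2]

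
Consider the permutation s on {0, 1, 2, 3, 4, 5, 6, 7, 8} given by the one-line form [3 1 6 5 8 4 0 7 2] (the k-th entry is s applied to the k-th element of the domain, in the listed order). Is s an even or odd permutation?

In disjoint-cycle form the cycle lengths are 7, 1, 1.
A cycle is odd iff its length is even; s has 0 even-length cycles, so sgn(s) = (−1)^0 and s is even.

even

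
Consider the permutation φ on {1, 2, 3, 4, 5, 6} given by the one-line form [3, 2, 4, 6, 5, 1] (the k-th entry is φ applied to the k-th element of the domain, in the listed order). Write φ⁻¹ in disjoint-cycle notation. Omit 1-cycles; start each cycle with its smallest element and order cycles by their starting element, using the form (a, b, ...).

The cycle decomposition of φ is (1, 3, 4, 6).
Reversing each cycle (and rotating so the smallest element leads) gives φ⁻¹ = (1, 6, 4, 3).

(1, 6, 4, 3)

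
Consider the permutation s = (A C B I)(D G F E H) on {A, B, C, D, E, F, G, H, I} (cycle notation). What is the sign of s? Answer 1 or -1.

-1

The cycle lengths are 5, 4.
A cycle of length ℓ contributes ℓ−1 transpositions, so s is a product of 4 + 3 = 7 transpositions — odd.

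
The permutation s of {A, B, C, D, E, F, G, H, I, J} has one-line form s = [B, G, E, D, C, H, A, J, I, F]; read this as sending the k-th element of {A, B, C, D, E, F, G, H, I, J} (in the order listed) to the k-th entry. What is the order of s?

6

The disjoint-cycle form of s has cycle lengths 3, 3, 2, 1, 1.
The order of s is the least common multiple of its cycle lengths: lcm(3, 3, 2) = 6.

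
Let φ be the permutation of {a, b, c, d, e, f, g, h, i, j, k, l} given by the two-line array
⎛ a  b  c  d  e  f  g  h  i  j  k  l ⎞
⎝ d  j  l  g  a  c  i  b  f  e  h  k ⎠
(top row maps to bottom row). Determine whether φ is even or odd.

odd

In disjoint-cycle form the cycle lengths are 12.
A cycle is odd iff its length is even; φ has 1 even-length cycle, so sgn(φ) = (−1)^1 and φ is odd.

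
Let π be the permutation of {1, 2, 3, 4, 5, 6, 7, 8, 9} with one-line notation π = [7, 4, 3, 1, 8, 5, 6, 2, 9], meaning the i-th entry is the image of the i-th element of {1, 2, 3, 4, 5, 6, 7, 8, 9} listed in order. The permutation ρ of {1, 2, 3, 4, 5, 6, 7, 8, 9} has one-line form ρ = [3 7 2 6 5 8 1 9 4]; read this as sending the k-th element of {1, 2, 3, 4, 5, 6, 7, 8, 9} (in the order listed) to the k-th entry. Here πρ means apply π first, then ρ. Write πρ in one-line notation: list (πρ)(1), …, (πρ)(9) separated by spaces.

(πρ)(x) = ρ(π(x)). Computing each image: ρ(π(1)) = ρ(7) = 1, ρ(π(2)) = ρ(4) = 6, ρ(π(3)) = ρ(3) = 2, ρ(π(4)) = ρ(1) = 3, ρ(π(5)) = ρ(8) = 9, ρ(π(6)) = ρ(5) = 5, ρ(π(7)) = ρ(6) = 8, ρ(π(8)) = ρ(2) = 7, ρ(π(9)) = ρ(9) = 4.
Hence πρ = [1 6 2 3 9 5 8 7 4].

1 6 2 3 9 5 8 7 4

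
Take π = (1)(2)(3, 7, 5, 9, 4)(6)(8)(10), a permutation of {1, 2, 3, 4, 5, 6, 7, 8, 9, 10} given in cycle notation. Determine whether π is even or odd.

even

The cycle lengths are 5, 1, 1, 1, 1, 1.
A cycle is odd iff its length is even; π has 0 even-length cycles, so sgn(π) = (−1)^0 and π is even.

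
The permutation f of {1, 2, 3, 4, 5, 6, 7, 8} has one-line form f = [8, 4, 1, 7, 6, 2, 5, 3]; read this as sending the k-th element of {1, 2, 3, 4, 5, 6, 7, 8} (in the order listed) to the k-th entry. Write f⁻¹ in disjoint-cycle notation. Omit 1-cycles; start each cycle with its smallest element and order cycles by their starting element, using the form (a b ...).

First write f in disjoint cycles: (1 8 3)(2 4 7 5 6).
The inverse reverses every cycle; in canonical form, f⁻¹ = (1 3 8)(2 6 5 7 4).

(1 3 8)(2 6 5 7 4)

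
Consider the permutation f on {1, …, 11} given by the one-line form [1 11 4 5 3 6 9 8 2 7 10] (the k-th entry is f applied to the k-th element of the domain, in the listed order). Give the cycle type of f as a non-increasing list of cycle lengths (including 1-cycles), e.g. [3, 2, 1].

The disjoint cycles are (1)(2 11 10 7 9)(3 4 5)(6)(8), with lengths 5, 3, 1, 1, 1 in non-increasing order.

[5, 3, 1, 1, 1]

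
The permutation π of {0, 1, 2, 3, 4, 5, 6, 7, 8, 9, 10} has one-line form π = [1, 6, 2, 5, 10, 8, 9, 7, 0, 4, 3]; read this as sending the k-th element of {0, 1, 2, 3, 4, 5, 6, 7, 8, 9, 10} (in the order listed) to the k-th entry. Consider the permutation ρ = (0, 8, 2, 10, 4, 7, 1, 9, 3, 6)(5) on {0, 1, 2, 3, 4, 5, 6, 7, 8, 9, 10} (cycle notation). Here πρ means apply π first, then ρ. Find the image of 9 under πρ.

First apply π: π(9) = 4, then ρ(4) = 7. Thus (πρ)(9) = 7.

7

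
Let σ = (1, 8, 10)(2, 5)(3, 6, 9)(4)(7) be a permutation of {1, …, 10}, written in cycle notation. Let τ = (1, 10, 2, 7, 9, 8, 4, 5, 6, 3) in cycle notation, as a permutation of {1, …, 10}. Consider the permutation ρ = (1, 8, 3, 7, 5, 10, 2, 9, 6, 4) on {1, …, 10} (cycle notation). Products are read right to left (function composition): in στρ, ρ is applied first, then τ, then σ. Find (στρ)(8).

8

Apply the permutations in order: ρ(8) = 3, then τ(3) = 1, then σ(1) = 8. So (στρ)(8) = 8.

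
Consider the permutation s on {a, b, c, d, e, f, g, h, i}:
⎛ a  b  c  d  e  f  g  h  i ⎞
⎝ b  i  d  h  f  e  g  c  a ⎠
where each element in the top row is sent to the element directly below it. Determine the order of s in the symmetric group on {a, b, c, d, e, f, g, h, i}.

6

Writing s as disjoint cycles, the cycle lengths are 3, 3, 2, 1.
Since disjoint cycles commute, ord(s) = lcm(3, 3, 2) = 6.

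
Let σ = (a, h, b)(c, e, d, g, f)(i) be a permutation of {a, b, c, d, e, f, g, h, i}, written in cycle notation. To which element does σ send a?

Within (a, h, b), a ↦ h.

h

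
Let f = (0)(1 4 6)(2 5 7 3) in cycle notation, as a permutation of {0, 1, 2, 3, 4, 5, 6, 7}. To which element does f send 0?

0

The 1-cycle (0) fixes 0, so f(0) = 0.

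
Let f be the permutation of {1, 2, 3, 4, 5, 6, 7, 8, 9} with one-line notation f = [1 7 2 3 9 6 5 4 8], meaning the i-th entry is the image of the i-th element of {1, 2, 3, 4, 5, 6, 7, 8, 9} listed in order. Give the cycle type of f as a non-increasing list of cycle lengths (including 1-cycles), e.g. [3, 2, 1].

The disjoint cycles are (1)(2 7 5 9 8 4 3)(6), with lengths 7, 1, 1 in non-increasing order.

[7, 1, 1]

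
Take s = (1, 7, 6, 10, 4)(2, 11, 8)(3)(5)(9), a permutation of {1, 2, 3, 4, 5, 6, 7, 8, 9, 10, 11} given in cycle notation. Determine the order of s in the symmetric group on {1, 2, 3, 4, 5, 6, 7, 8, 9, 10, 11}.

The disjoint cycles have lengths 5, 3, 1, 1, 1.
The order is lcm(5, 3) = 15.

15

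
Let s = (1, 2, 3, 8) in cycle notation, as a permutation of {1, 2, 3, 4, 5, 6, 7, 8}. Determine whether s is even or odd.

odd

The cycle lengths are 4, 1, 1, 1, 1.
A cycle of length ℓ contributes ℓ−1 transpositions, so s is a product of 3 transpositions — odd.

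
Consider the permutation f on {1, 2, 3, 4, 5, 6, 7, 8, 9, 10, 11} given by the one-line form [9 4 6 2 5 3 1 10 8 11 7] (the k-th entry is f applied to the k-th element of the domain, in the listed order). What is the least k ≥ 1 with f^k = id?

6

Decomposing into disjoint cycles gives cycle lengths 6, 2, 2, 1.
Since disjoint cycles commute, ord(f) = lcm(6, 2, 2) = 6.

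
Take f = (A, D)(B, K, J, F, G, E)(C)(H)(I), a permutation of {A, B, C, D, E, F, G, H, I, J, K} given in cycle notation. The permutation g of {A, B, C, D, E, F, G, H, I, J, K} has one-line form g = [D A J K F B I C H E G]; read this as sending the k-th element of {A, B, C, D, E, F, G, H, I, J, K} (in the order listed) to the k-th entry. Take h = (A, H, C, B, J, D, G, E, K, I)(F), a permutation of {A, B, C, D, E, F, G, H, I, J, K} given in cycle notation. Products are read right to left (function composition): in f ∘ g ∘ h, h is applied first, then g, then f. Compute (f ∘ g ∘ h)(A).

(f ∘ g ∘ h)(A) = f(g(h(A))). h(A) = H, then g(H) = C, then f(C) = C, so the result is C.

C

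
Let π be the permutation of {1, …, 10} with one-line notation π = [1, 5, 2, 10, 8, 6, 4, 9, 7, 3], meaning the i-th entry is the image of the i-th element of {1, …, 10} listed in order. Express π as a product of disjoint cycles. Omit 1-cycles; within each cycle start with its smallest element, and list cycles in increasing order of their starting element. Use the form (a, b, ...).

Iterating π from 2 gives 2 → 5 → 8 → 9 → 7 → 4 → 10 → 3 → 2; that is the 8-cycle (2, 5, 8, 9, 7, 4, 10, 3).
Continuing from each remaining unvisited element yields (2, 5, 8, 9, 7, 4, 10, 3).

(2, 5, 8, 9, 7, 4, 10, 3)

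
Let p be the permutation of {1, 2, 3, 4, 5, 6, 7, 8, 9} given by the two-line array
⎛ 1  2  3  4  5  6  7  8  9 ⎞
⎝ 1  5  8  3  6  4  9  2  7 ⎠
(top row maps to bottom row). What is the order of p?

6

The disjoint-cycle form of p has cycle lengths 6, 2, 1.
The order is lcm(6, 2) = 6.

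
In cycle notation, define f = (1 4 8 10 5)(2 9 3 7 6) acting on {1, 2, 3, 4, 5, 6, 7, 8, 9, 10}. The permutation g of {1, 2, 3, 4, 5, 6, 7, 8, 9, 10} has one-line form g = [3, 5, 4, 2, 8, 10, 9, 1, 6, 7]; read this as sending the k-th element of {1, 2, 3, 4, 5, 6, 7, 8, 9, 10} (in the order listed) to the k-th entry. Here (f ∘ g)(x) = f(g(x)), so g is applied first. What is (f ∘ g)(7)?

(f ∘ g)(7) = f(g(7)). g(7) = 9, then f(9) = 3. So (f ∘ g)(7) = 3.

3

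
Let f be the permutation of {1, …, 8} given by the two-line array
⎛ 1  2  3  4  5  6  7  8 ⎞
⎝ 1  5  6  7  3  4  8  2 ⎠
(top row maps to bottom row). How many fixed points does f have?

The fixed points (elements with f(x) = x) are {1}, so there is 1.

1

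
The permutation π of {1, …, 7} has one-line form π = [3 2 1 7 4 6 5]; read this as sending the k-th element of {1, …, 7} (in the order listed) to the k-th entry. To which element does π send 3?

3 is element number 3 of the domain, and entry number 3 of the one-line form is 1, so π(3) = 1.

1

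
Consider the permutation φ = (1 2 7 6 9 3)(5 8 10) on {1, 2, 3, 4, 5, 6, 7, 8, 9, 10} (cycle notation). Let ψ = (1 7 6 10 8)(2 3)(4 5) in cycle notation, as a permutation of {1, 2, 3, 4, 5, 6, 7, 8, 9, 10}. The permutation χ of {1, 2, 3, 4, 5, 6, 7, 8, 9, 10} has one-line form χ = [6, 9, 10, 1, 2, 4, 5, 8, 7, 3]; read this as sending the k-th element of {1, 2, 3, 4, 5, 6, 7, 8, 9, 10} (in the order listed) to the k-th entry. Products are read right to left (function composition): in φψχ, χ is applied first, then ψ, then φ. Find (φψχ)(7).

(φψχ)(7) = φ(ψ(χ(7))). χ(7) = 5, then ψ(5) = 4, then φ(4) = 4, so the result is 4.

4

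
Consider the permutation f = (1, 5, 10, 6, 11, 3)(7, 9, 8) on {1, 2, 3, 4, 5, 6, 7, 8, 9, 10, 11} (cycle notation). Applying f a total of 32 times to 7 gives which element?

7 lies in the 3-cycle (7, 9, 8).
Powers repeat with period 3 on this cycle, and 32 mod 3 = 2, so f^32(7) = f^2(7).
Stepping 2 places around the cycle: 7 → 9 → 8.

8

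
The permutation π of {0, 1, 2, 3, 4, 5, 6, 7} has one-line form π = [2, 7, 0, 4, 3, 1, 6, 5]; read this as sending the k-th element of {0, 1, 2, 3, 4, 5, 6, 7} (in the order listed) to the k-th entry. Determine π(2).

0

2 is element number 3 of the domain, and entry number 3 of the one-line form is 0, so π(2) = 0.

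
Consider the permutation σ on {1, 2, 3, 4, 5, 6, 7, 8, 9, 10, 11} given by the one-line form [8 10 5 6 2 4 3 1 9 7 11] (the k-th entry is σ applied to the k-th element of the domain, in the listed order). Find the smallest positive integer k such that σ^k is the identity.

The disjoint-cycle form of σ has cycle lengths 5, 2, 2, 1, 1.
The order is lcm(5, 2, 2) = 10.

10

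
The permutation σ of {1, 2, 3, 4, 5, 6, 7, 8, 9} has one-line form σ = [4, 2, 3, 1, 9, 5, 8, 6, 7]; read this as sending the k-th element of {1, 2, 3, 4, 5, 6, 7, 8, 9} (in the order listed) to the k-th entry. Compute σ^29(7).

9

Tracing 7 → 8 → … returns to 7 after 5 steps, so 7 lies in a 5-cycle (5, 9, 7, 8, 6).
Since the cycle has length 5, σ^29 acts on it the same as σ^4 (29 mod 5 = 4).
Stepping 4 places around the cycle: 7 → 8 → 6 → 5 → 9.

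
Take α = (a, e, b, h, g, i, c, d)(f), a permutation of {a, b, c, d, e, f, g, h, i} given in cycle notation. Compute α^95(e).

a

e lies in the 8-cycle (a, e, b, h, g, i, c, d).
Since the cycle has length 8, α^95 acts on it the same as α^7 (95 mod 8 = 7).
Stepping 7 places around the cycle: e → b → h → g → i → c → d → a.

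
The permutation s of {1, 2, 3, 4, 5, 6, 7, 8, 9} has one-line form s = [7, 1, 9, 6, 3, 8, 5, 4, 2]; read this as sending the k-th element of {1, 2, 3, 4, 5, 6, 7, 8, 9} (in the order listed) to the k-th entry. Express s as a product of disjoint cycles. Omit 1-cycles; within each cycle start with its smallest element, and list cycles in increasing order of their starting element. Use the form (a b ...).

Start at 1 and follow images: 1 → 7 → 5 → 3 → 9 → 2 → 1, giving the cycle (1 7 5 3 9 2).
Repeating from the next unused element and collecting all non-trivial cycles gives (1 7 5 3 9 2)(4 6 8).

(1 7 5 3 9 2)(4 6 8)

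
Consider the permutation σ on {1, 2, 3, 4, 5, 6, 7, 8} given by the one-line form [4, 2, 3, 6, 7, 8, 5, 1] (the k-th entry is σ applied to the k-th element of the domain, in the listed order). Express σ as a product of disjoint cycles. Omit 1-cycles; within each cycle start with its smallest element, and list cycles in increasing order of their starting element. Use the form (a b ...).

(1 4 6 8)(5 7)

From 1: 1 → 4 → 6 → 8 → 1, closing the cycle (1 4 6 8).
Repeating from the next unused element and collecting all non-trivial cycles gives (1 4 6 8)(5 7).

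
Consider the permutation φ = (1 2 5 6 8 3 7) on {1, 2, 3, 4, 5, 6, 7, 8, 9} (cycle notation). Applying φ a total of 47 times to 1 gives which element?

3

1 lies in the 7-cycle (1 2 5 6 8 3 7).
Powers repeat with period 7 on this cycle, and 47 mod 7 = 5, so φ^47(1) = φ^5(1).
Stepping 5 places around the cycle: 1 → 2 → 5 → 6 → 8 → 3.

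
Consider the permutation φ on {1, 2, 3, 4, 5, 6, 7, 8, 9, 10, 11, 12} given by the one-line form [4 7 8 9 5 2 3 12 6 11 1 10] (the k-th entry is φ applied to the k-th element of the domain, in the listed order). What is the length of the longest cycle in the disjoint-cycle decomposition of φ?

11

Decomposing into disjoint cycles gives (1 4 9 6 2 7 3 8 12 10 11); the longest has length 11.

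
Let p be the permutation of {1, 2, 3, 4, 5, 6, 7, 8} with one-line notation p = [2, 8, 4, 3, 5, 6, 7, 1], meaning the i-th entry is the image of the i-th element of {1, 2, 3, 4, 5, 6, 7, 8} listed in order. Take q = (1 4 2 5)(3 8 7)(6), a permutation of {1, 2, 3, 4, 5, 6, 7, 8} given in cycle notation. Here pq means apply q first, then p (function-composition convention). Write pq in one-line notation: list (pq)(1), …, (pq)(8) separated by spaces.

3 5 1 8 2 6 4 7

(pq)(x) = p(q(x)). Computing each image: p(q(1)) = p(4) = 3, p(q(2)) = p(5) = 5, p(q(3)) = p(8) = 1, p(q(4)) = p(2) = 8, p(q(5)) = p(1) = 2, p(q(6)) = p(6) = 6, p(q(7)) = p(3) = 4, p(q(8)) = p(7) = 7.
Hence pq = [3 5 1 8 2 6 4 7].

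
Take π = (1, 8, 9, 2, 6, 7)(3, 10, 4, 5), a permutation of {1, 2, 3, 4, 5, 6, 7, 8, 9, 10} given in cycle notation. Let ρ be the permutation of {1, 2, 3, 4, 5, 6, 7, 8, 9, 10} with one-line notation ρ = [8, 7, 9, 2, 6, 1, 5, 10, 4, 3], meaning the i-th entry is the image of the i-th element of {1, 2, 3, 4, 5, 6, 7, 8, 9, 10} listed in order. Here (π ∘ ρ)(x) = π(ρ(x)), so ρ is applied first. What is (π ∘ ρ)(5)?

7

ρ(5) = 6, then π(6) = 7; composing gives (π ∘ ρ)(5) = 7.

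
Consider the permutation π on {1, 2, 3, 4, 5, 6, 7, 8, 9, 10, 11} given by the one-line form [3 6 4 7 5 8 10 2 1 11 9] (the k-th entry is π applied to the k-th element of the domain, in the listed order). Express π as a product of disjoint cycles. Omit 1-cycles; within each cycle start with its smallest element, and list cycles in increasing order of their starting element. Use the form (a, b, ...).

(1, 3, 4, 7, 10, 11, 9)(2, 6, 8)

From 1: 1 → 3 → 4 → 7 → 10 → 11 → 9 → 1, closing the cycle (1, 3, 4, 7, 10, 11, 9).
Continuing from each remaining unvisited element yields (1, 3, 4, 7, 10, 11, 9)(2, 6, 8).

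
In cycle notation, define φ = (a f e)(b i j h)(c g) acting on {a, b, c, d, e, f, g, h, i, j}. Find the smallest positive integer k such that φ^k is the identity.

The cycle type of φ is (4, 3, 2, 1).
The order is lcm(4, 3, 2) = 12.

12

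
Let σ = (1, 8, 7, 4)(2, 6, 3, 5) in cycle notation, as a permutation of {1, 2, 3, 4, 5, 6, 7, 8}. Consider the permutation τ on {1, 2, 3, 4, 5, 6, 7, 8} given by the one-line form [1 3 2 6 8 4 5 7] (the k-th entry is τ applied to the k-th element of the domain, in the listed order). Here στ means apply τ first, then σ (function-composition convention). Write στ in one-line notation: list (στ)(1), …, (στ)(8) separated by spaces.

Chase each element through τ then σ: 1 → 1 → 8; 2 → 3 → 5; 3 → 2 → 6; 4 → 6 → 3; 5 → 8 → 7; 6 → 4 → 1; 7 → 5 → 2; 8 → 7 → 4.
Collecting the images, στ = [8 5 6 3 7 1 2 4].

8 5 6 3 7 1 2 4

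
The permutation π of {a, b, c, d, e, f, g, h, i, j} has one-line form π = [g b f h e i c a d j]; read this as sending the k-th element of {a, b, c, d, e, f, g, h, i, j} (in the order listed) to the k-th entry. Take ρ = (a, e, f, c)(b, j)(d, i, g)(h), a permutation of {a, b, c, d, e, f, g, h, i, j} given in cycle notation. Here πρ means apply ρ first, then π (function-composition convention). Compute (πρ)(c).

First apply ρ: ρ(c) = a, then π(a) = g. Thus (πρ)(c) = g.

g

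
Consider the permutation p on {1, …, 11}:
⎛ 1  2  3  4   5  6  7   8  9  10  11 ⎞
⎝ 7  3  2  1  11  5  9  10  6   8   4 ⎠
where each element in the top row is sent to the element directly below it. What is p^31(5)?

Tracing 5 → 11 → … returns to 5 after 7 steps, so 5 lies in a 7-cycle (1 7 9 6 5 11 4).
On a 7-cycle, p^7 is the identity, so p^31 = p^3 there (31 ≡ 3 mod 7).
Advancing 3 steps from 5: 5 → 11 → 4 → 1.

1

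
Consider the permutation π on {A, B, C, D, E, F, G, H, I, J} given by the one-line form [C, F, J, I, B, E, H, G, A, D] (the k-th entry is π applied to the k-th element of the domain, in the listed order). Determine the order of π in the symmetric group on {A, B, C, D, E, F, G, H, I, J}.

30

The disjoint-cycle form of π has cycle lengths 5, 3, 2.
The order of π is the least common multiple of its cycle lengths: lcm(5, 3, 2) = 30.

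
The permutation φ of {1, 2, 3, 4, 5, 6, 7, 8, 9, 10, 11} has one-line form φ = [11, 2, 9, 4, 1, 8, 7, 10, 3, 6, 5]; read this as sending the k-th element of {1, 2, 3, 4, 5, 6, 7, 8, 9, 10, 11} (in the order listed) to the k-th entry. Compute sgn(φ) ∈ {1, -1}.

In disjoint-cycle form the cycle lengths are 3, 3, 2, 1, 1, 1.
A cycle of length ℓ contributes ℓ−1 transpositions, so φ is a product of 2 + 2 + 1 = 5 transpositions — odd.

-1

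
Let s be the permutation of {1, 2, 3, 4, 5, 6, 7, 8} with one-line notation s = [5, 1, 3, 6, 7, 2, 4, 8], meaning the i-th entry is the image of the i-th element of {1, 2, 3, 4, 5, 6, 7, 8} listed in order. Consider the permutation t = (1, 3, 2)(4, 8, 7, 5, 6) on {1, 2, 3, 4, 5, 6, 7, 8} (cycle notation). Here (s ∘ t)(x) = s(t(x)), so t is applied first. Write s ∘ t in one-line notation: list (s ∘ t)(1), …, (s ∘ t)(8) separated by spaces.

3 5 1 8 2 6 7 4

(s ∘ t)(x) = s(t(x)). Computing each image: s(t(1)) = s(3) = 3, s(t(2)) = s(1) = 5, s(t(3)) = s(2) = 1, s(t(4)) = s(8) = 8, s(t(5)) = s(6) = 2, s(t(6)) = s(4) = 6, s(t(7)) = s(5) = 7, s(t(8)) = s(7) = 4.
Hence s ∘ t = [3 5 1 8 2 6 7 4].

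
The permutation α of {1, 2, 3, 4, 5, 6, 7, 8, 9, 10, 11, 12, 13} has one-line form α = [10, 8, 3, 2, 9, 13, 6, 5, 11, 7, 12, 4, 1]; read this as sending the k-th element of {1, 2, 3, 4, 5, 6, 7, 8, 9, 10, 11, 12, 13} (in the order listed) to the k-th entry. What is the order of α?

The disjoint-cycle form of α has cycle lengths 7, 5, 1.
The order is lcm(7, 5) = 35.

35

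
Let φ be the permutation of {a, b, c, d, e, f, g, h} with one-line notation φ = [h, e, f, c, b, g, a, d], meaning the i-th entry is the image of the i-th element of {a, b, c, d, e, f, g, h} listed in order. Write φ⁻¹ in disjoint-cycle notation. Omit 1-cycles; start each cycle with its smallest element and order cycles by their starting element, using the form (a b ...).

(a g f c d h)(b e)

The cycle decomposition of φ is (a h d c f g)(b e).
The inverse reverses every cycle; in canonical form, φ⁻¹ = (a g f c d h)(b e).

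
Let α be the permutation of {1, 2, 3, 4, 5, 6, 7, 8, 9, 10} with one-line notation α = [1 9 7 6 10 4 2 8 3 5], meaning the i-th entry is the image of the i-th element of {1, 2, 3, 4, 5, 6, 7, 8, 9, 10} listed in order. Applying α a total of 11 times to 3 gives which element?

9

Tracing 3 → 7 → … returns to 3 after 4 steps, so 3 lies in a 4-cycle (2, 9, 3, 7).
Powers repeat with period 4 on this cycle, and 11 mod 4 = 3, so α^11(3) = α^3(3).
Advancing 3 steps from 3: 3 → 7 → 2 → 9.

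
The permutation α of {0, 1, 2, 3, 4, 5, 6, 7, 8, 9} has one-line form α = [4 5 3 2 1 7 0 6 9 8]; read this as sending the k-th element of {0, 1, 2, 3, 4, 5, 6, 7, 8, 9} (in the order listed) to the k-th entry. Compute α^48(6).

Tracing 6 → 0 → … returns to 6 after 6 steps, so 6 lies in a 6-cycle (0 4 1 5 7 6).
Powers repeat with period 6 on this cycle, and 48 mod 6 = 0, so α^48(6) = α^0(6).
So α^48(6) = 6.

6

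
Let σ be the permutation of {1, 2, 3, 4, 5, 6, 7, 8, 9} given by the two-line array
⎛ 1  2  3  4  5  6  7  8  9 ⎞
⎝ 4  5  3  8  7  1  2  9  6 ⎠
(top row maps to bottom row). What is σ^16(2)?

5

Tracing 2 → 5 → … returns to 2 after 3 steps, so 2 lies in a 3-cycle (2, 5, 7).
Since the cycle has length 3, σ^16 acts on it the same as σ^1 (16 mod 3 = 1).
Advancing 1 step from 2: 2 → 5.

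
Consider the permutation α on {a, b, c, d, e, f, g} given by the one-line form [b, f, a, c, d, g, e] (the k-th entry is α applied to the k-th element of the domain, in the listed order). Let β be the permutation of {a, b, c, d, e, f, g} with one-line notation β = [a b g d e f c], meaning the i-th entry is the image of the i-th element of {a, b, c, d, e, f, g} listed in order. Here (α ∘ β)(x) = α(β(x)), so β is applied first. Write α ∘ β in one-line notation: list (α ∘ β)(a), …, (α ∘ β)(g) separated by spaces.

(α ∘ β)(x) = α(β(x)). Computing each image: α(β(a)) = α(a) = b, α(β(b)) = α(b) = f, α(β(c)) = α(g) = e, α(β(d)) = α(d) = c, α(β(e)) = α(e) = d, α(β(f)) = α(f) = g, α(β(g)) = α(c) = a.
Hence α ∘ β = [b f e c d g a].

b f e c d g a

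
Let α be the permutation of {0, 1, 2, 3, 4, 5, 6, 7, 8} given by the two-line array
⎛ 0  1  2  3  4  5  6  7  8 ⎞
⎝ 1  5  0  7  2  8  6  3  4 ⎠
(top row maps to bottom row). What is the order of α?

6

Decomposing into disjoint cycles gives cycle lengths 6, 2, 1.
The order is lcm(6, 2) = 6.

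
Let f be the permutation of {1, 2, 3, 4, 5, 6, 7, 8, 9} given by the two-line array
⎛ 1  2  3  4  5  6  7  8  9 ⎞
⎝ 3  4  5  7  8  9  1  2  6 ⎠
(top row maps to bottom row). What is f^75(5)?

Tracing 5 → 8 → … returns to 5 after 7 steps, so 5 lies in a 7-cycle (1, 3, 5, 8, 2, 4, 7).
On a 7-cycle, f^7 is the identity, so f^75 = f^5 there (75 ≡ 5 mod 7).
Stepping 5 places around the cycle: 5 → 8 → 2 → 4 → 7 → 1.

1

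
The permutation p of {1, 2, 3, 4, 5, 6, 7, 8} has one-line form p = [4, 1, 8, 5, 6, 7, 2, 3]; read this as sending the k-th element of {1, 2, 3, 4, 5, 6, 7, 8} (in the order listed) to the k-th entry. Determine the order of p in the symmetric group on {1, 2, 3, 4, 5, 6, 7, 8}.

6

The disjoint-cycle form of p has cycle lengths 6, 2.
The order is lcm(6, 2) = 6.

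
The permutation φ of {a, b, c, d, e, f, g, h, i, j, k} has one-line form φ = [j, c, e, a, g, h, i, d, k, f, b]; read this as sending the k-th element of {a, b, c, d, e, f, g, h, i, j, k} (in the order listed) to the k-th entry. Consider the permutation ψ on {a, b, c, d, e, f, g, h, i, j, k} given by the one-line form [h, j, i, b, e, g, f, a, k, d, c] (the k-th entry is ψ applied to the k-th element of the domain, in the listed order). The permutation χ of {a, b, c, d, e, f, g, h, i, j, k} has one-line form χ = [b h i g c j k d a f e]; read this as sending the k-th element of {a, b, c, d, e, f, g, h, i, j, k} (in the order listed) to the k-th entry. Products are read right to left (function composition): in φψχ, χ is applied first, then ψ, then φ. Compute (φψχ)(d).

Chase d: χ(d) = g; ψ(g) = f; φ(f) = h. Hence (φψχ)(d) = h.

h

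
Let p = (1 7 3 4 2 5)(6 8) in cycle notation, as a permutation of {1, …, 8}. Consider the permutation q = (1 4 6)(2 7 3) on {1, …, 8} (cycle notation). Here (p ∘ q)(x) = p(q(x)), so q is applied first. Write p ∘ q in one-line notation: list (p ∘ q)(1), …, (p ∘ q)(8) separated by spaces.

2 3 5 8 1 7 4 6

Chase each element through q then p: 1 → 4 → 2; 2 → 7 → 3; 3 → 2 → 5; 4 → 6 → 8; 5 → 5 → 1; 6 → 1 → 7; 7 → 3 → 4; 8 → 8 → 6.
Collecting the images, p ∘ q = [2 3 5 8 1 7 4 6].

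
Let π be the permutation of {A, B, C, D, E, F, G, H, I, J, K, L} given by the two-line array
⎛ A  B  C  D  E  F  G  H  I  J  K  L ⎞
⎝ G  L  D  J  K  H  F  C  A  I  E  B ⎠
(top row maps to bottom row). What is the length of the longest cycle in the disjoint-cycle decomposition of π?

Decomposing into disjoint cycles gives (A, G, F, H, C, D, J, I)(B, L)(E, K); the longest has length 8.

8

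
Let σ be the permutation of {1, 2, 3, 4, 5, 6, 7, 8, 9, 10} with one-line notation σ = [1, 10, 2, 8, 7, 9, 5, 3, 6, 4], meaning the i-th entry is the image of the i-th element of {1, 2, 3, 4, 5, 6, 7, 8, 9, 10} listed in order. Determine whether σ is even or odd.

In disjoint-cycle form the cycle lengths are 5, 2, 2, 1.
A cycle is odd iff its length is even; σ has 2 even-length cycles, so sgn(σ) = (−1)^2 and σ is even.

even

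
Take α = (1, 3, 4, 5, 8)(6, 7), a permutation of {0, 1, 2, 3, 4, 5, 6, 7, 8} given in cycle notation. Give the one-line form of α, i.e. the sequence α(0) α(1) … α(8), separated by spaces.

Image by image: 0↦0, 1↦3, 2↦2, 3↦4, 4↦5, 5↦8, 6↦7, 7↦6, 8↦1.
Listing these in domain order gives 0 3 2 4 5 8 7 6 1.

0 3 2 4 5 8 7 6 1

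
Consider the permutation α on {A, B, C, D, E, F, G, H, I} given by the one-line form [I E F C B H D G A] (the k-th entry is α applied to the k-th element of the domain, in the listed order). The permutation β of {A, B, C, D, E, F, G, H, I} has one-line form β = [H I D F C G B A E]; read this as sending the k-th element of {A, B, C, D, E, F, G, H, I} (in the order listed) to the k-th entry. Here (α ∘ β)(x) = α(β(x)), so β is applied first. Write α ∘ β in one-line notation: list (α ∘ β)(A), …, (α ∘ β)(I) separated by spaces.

(α ∘ β)(x) = α(β(x)). Computing each image: α(β(A)) = α(H) = G, α(β(B)) = α(I) = A, α(β(C)) = α(D) = C, α(β(D)) = α(F) = H, α(β(E)) = α(C) = F, α(β(F)) = α(G) = D, α(β(G)) = α(B) = E, α(β(H)) = α(A) = I, α(β(I)) = α(E) = B.
Hence α ∘ β = [G A C H F D E I B].

G A C H F D E I B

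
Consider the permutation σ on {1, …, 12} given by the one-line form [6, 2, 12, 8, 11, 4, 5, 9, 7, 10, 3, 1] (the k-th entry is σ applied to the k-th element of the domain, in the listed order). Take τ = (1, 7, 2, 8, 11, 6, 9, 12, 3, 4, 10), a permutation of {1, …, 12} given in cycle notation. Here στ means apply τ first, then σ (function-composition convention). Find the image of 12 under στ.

First apply τ: τ(12) = 3, then σ(3) = 12. Thus (στ)(12) = 12.

12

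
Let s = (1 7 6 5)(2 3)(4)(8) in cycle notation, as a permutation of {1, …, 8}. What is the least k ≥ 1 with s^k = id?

The disjoint cycles have lengths 4, 2, 1, 1.
The order of s is the least common multiple of its cycle lengths: lcm(4, 2) = 4.

4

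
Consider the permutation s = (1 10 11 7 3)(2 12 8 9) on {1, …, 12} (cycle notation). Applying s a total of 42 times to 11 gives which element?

11 lies in the 5-cycle (1 10 11 7 3).
Since the cycle has length 5, s^42 acts on it the same as s^2 (42 mod 5 = 2).
Advancing 2 steps from 11: 11 → 7 → 3.

3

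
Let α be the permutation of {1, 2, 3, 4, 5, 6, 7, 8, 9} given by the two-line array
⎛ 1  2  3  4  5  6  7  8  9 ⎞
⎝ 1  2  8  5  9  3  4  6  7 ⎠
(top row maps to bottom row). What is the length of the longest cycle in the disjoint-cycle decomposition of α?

4

Decomposing into disjoint cycles gives (3, 8, 6)(4, 5, 9, 7); the longest has length 4.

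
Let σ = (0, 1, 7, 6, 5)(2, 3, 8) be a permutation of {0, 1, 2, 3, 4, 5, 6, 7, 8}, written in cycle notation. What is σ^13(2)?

3

2 lies in the 3-cycle (2, 3, 8).
On a 3-cycle, σ^3 is the identity, so σ^13 = σ^1 there (13 ≡ 1 mod 3).
Stepping 1 place around the cycle: 2 → 3.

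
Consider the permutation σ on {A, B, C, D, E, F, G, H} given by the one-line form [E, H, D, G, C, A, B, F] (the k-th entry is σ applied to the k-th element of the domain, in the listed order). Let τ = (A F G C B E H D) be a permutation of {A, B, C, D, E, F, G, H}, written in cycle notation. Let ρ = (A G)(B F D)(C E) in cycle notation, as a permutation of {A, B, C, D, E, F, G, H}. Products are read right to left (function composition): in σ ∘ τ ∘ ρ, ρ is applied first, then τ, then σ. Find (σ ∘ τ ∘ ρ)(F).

Chase F: ρ(F) = D; τ(D) = A; σ(A) = E. Hence (σ ∘ τ ∘ ρ)(F) = E.

E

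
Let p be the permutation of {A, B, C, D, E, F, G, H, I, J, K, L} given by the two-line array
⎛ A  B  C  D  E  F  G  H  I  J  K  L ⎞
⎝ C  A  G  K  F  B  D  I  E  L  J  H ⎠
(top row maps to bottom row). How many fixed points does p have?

No element satisfies p(x) = x, so there are 0 fixed points.

0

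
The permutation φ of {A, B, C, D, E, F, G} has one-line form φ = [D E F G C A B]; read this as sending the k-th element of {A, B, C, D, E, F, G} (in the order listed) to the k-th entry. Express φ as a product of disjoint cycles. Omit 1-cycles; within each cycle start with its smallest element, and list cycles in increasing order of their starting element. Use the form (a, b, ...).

Start at A and follow images: A → D → G → B → E → C → F → A, giving the cycle (A, D, G, B, E, C, F).
Repeating from the next unused element and collecting all non-trivial cycles gives (A, D, G, B, E, C, F).

(A, D, G, B, E, C, F)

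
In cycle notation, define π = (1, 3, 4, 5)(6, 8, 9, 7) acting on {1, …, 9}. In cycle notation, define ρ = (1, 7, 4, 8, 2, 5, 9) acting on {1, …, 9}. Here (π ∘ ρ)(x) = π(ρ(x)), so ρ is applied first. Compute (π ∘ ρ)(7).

5

First apply ρ: ρ(7) = 4, then π(4) = 5. Thus (π ∘ ρ)(7) = 5.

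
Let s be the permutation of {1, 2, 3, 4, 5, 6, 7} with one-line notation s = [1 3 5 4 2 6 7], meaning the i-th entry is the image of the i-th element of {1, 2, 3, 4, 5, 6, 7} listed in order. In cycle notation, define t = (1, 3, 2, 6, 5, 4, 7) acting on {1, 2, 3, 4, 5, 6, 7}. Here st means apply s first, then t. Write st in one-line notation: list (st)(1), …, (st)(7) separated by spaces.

Chase each element through s then t: 1 → 1 → 3; 2 → 3 → 2; 3 → 5 → 4; 4 → 4 → 7; 5 → 2 → 6; 6 → 6 → 5; 7 → 7 → 1.
So st in one-line form is 3 2 4 7 6 5 1.

3 2 4 7 6 5 1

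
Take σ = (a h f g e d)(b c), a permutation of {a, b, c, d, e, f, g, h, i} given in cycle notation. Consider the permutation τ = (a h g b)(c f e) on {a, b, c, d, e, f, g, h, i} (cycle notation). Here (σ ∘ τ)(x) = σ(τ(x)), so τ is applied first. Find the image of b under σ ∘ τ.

(σ ∘ τ)(b) = σ(τ(b)). τ(b) = a, then σ(a) = h. So (σ ∘ τ)(b) = h.

h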